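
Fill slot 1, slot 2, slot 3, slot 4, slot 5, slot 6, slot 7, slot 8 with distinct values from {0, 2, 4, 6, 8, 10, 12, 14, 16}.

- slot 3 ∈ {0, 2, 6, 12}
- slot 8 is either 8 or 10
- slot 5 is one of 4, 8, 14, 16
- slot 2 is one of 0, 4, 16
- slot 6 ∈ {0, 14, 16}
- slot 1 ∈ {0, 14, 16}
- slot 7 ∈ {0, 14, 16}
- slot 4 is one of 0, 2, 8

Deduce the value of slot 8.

10

The 3 variables slot 1, slot 6, slot 7 are confined to {0, 14, 16}, which locks those values in; drop them from slot 2, slot 3, slot 4, slot 5.
slot 2 has just one choice, so slot 2 = 4. Remove 4 from slot 5.
slot 5 must be 8 (only option left). Remove 8 from slot 4, slot 8.
So slot 8 = 10.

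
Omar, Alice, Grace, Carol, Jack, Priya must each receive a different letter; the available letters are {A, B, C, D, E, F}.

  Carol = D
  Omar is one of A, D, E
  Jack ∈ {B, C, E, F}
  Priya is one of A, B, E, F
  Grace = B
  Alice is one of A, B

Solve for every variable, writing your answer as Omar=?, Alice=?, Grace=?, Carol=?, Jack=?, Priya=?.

Grace must be B (only option left). Eliminate B elsewhere: Alice, Jack, Priya.
Carol must be D (only option left). Eliminate D elsewhere: Omar.
That leaves Alice = A. So Omar, Priya can't be A.
That leaves Omar = E. Remove E from Jack, Priya.
Priya's domain is down to {F}, so Priya = F. Remove F from Jack.
Jack's domain is down to {C}, so Jack = C.

Omar=E, Alice=A, Grace=B, Carol=D, Jack=C, Priya=F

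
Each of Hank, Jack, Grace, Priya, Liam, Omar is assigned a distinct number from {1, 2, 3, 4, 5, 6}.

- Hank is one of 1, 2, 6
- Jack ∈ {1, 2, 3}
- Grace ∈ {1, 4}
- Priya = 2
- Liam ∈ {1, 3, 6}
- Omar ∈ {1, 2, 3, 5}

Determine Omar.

5

Priya's domain is down to {2}, so Priya = 2. Eliminate 2 elsewhere: Hank, Jack, Omar.
The 5 still-open variables together cover exactly {1, 3, 4, 5, 6} — 5 values for 5 variables — and 4 appears only in Grace's list, so Grace = 4.
Among the 4 still-open variables, 5 fits only Omar (and all 4 values in {1, 3, 5, 6} must be used), so Omar = 5.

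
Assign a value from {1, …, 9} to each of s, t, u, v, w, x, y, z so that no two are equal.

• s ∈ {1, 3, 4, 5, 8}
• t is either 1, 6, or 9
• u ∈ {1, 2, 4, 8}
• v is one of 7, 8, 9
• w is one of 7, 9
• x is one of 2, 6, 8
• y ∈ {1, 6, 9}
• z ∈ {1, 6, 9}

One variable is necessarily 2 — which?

x

t, y, z share exactly the 3 values {1, 6, 9}; by pigeonhole those values go to them, so strike 1, 6, 9 from s, u, v, w, x.
That leaves w = 7. Strike 7 from v.
That leaves v = 8. Remove 8 from s, u, x.
So 2 goes to x.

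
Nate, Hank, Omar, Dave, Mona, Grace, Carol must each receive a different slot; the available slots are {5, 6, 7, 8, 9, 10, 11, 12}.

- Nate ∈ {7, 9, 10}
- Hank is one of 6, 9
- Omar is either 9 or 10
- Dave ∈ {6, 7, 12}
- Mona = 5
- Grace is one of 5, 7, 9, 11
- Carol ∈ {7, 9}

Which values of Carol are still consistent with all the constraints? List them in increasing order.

Mona must be 5 (only option left). Remove 5 from Grace.
Among the 6 still-open variables, 11 fits only Grace (and all 6 values in {6, 7, 9, 10, 11, 12} must be used), so Grace = 11.
The 5 still-open variables together cover exactly {6, 7, 9, 10, 12} — 5 values for 5 variables — and 12 appears only in Dave's list, so Dave = 12.
The 4 still-open variables together cover exactly {6, 7, 9, 10} — 4 values for 4 variables — and 6 appears only in Hank's list, so Hank = 6.
No further eliminations apply; Carol can still be any of 7, 9.

7, 9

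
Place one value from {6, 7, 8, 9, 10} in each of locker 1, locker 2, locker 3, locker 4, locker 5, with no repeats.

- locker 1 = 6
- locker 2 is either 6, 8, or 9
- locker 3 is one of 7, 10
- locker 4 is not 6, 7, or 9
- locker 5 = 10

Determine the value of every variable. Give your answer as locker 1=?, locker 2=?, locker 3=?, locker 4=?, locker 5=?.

locker 1=6, locker 2=9, locker 3=7, locker 4=8, locker 5=10

locker 1 has just one choice, so locker 1 = 6. Remove 6 from locker 2.
locker 5's domain is down to {10}, so locker 5 = 10. So locker 3, locker 4 can't be 10.
locker 3 has just one choice, so locker 3 = 7.
locker 4 has just one choice, so locker 4 = 8. Strike 8 from locker 2.
That leaves locker 2 = 9.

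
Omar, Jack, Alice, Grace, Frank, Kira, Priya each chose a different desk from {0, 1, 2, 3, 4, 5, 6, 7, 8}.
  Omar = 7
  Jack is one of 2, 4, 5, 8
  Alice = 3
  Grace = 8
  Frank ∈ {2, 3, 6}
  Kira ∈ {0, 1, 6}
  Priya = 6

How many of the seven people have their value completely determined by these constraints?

Omar has just one choice, so Omar = 7.
That leaves Alice = 3. Remove 3 from Frank.
Grace must be 8 (only option left). Eliminate 8 elsewhere: Jack.
Priya must be 6 (only option left). Eliminate 6 elsewhere: Frank, Kira.
That leaves Frank = 2. Strike 2 from Jack.
Determined: Omar=7, Alice=3, Grace=8, Frank=2, Priya=6. The other people each still have more than one consistent value. That makes 5.

5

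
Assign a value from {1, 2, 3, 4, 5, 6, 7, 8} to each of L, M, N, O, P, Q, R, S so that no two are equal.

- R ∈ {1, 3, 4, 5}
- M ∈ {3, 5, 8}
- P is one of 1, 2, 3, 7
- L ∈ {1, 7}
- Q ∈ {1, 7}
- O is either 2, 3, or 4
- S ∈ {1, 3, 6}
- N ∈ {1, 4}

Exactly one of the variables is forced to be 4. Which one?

N

The 8 variables draw from only 8 values {1, 2, 3, 4, 5, 6, 7, 8}, so each is used; only S can be 6, hence S = 6.
The 7 still-open variables together cover exactly {1, 2, 3, 4, 5, 7, 8} — 7 values for 7 variables — and 8 appears only in M's list, so M = 8.
The 6 still-open variables draw from only 6 values {1, 2, 3, 4, 5, 7}, so each is used; only R can be 5, hence R = 5.
L and Q between them cover only {1, 7} — a naked pair. Remove those values from N, P.
So 4 goes to N.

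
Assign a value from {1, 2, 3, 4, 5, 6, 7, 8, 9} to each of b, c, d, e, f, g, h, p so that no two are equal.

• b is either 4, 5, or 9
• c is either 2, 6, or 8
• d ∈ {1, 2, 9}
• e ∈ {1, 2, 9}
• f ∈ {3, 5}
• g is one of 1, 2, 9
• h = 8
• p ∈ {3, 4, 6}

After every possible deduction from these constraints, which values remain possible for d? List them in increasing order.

h must be 8 (only option left). Strike 8 from c.
d, e, g share exactly the 3 values {1, 2, 9}; by pigeonhole those values go to them, so strike 1, 2, 9 from b, c.
c must be 6 (only option left). So p can't be 6.
No further eliminations apply; d can still be any of 1, 2, 9.

1, 2, 9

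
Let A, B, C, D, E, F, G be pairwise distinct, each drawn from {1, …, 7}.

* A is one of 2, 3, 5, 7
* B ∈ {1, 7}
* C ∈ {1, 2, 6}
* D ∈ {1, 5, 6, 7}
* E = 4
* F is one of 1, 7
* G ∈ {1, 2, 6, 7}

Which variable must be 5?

D

E has just one choice, so E = 4.
The 6 still-open variables draw from only 6 values {1, 2, 3, 5, 6, 7}, so each is used; only A can be 3, hence A = 3.
The 5 still-open variables draw from only 5 values {1, 2, 5, 6, 7}, so each is used; only D can be 5, hence D = 5.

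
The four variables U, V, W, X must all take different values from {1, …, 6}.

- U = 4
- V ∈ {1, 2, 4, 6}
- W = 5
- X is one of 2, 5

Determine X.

U must be 4 (only option left). Remove 4 from V.
W's domain is down to {5}, so W = 5. Eliminate 5 elsewhere: X.
So X = 2.

2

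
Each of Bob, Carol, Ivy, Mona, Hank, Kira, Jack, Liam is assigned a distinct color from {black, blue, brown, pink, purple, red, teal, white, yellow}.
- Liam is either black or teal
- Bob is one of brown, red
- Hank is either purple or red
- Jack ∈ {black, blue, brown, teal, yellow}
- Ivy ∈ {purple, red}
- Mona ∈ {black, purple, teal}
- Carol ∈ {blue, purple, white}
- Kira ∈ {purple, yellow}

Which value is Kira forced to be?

The 8 variables together cover exactly {black, blue, brown, purple, red, teal, white, yellow} — 8 values for 8 variables — and white appears only in Carol's list, so Carol = white.
The 7 still-open variables together cover exactly {black, blue, brown, purple, red, teal, yellow} — 7 values for 7 variables — and blue appears only in Jack's list, so Jack = blue.
The 6 still-open variables together cover exactly {black, brown, purple, red, teal, yellow} — 6 values for 6 variables — and brown appears only in Bob's list, so Bob = brown.
The 5 still-open variables draw from only 5 values {black, purple, red, teal, yellow}, so each is used; only Kira can be yellow, hence Kira = yellow.

yellow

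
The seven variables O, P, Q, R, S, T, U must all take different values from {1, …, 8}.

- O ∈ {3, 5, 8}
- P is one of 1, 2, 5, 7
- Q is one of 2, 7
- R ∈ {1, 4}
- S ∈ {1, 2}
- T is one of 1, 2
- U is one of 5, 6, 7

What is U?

The 2 variables S and T are confined to {1, 2}, which locks those values in; drop them from P, Q, R.
Q's domain is down to {7}, so Q = 7. Remove 7 from P, U.
R must be 4 (only option left).
P's domain is down to {5}, so P = 5. Remove 5 from O, U.
So U = 6.

6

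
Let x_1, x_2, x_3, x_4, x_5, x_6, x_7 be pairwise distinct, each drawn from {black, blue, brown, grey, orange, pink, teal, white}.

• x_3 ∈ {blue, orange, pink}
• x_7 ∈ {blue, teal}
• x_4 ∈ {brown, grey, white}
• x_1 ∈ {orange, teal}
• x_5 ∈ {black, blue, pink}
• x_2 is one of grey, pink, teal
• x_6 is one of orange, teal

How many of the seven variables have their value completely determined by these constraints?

x_1 and x_6 between them cover only {orange, teal} — a naked pair. Remove those values from x_2, x_3, x_7.
x_7's domain is down to {blue}, so x_7 = blue. Strike blue from x_3, x_5.
x_3 must be pink (only option left). So x_2, x_5 can't be pink.
That leaves x_5 = black.
x_2's domain is down to {grey}, so x_2 = grey. Remove grey from x_4.
Determined: x_2=grey, x_3=pink, x_5=black, x_7=blue. The other variables each still have more than one consistent value. That makes 4.

4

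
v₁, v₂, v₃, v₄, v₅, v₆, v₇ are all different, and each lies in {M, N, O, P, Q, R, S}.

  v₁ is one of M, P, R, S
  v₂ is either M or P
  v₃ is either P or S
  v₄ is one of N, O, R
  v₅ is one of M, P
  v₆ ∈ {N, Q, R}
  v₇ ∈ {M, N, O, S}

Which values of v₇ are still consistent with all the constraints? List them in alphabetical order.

Among the 7 variables, Q fits only v₆ (and all 7 values in {M, N, O, P, Q, R, S} must be used), so v₆ = Q.
v₂ and v₅ between them cover only {M, P} — a naked pair. Remove those values from v₁, v₃, v₇.
That leaves v₃ = S. Eliminate S elsewhere: v₁, v₇.
v₁ must be R (only option left). Strike R from v₄.
No further eliminations apply; v₇ can still be any of N, O.

N, O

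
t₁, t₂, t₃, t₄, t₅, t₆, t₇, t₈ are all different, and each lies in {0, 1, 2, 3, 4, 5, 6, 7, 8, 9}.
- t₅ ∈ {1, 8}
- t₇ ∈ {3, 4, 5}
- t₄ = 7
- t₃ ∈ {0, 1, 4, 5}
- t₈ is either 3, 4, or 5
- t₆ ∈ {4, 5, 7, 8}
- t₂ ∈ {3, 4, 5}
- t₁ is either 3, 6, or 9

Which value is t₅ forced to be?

t₄ has just one choice, so t₄ = 7. Remove 7 from t₆.
The 3 variables t₂, t₇, t₈ are confined to {3, 4, 5}, which locks those values in; drop them from t₁, t₃, t₆.
That leaves t₆ = 8. Eliminate 8 elsewhere: t₅.
So t₅ = 1.

1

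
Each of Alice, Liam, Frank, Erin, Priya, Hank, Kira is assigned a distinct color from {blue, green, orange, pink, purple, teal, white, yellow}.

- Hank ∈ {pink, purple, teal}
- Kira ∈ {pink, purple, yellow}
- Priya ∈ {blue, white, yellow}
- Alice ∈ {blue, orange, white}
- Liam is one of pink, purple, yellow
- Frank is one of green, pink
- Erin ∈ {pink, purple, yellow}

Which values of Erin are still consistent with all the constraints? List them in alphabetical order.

Liam, Erin, Kira between them cover only {pink, purple, yellow} — a naked triple. Remove those values from Frank, Priya, Hank.
That leaves Frank = green.
Hank must be teal (only option left).
No further eliminations apply; Erin can still be any of pink, purple, yellow.

pink, purple, yellow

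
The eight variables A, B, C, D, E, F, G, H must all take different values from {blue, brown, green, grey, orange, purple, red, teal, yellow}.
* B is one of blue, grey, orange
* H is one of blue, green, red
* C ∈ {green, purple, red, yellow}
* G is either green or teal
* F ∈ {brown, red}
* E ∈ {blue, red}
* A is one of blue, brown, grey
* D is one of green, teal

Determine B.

orange

D and G between them cover only {green, teal} — a naked pair. Remove those values from C, H.
E and H share exactly the 2 values {blue, red}; by pigeonhole those values go to them, so strike blue, red from A, B, C, F.
That leaves F = brown. Eliminate brown elsewhere: A.
That leaves A = grey. Remove grey from B.
So B = orange.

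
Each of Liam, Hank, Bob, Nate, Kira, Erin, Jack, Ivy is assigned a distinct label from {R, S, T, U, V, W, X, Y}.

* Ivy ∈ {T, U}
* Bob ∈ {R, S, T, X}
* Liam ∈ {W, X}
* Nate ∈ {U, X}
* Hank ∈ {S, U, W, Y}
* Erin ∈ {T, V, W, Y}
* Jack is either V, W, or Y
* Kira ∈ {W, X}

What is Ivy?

T

Among the 8 variables, R fits only Bob (and all 8 values in {R, S, T, U, V, W, X, Y} must be used), so Bob = R.
Among the 7 still-open variables, S fits only Hank (and all 7 values in {S, T, U, V, W, X, Y} must be used), so Hank = S.
Liam and Kira between them cover only {W, X} — a naked pair. Remove those values from Nate, Erin, Jack.
That leaves Nate = U. So Ivy can't be U.
So Ivy = T.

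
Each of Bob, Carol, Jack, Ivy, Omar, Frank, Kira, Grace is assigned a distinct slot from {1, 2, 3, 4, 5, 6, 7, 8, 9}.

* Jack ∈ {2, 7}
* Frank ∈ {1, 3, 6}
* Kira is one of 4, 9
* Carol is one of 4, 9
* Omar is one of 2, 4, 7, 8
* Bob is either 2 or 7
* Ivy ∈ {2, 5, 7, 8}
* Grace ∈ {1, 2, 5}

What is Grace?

1

The 2 variables Bob and Jack are confined to {2, 7}, which locks those values in; drop them from Ivy, Omar, Grace.
Carol and Kira between them cover only {4, 9} — a naked pair. Remove those values from Omar.
Omar has just one choice, so Omar = 8. Strike 8 from Ivy.
Ivy must be 5 (only option left). Remove 5 from Grace.
So Grace = 1.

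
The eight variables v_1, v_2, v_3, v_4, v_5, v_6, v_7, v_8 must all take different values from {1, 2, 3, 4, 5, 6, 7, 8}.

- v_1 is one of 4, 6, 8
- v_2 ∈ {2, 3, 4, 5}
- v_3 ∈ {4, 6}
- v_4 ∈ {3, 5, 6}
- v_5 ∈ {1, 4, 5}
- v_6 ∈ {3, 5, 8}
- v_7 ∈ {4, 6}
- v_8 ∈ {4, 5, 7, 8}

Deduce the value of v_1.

Among the 8 variables, 1 fits only v_5 (and all 8 values in {1, 2, 3, 4, 5, 6, 7, 8} must be used), so v_5 = 1.
The 7 still-open variables draw from only 7 values {2, 3, 4, 5, 6, 7, 8}, so each is used; only v_2 can be 2, hence v_2 = 2.
Among the 6 still-open variables, 7 fits only v_8 (and all 6 values in {3, 4, 5, 6, 7, 8} must be used), so v_8 = 7.
v_3 and v_7 share exactly the 2 values {4, 6}; by pigeonhole those values go to them, so strike 4, 6 from v_1, v_4.
So v_1 = 8.

8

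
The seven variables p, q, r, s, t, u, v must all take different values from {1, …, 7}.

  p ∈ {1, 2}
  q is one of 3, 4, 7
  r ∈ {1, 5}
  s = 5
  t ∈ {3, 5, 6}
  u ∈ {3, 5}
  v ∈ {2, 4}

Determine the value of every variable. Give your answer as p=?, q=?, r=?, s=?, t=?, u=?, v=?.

p=2, q=7, r=1, s=5, t=6, u=3, v=4

s has just one choice, so s = 5. So r, t, u can't be 5.
u must be 3 (only option left). So q, t can't be 3.
r must be 1 (only option left). So p can't be 1.
That leaves t = 6.
p must be 2 (only option left). So v can't be 2.
That leaves v = 4. Strike 4 from q.
q must be 7 (only option left).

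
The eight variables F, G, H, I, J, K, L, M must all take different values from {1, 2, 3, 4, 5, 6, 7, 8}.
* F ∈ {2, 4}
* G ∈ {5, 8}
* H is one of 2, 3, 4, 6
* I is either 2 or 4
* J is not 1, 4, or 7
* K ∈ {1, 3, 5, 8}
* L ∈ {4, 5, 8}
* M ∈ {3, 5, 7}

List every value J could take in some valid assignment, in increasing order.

3, 6

Among the 8 variables, 1 fits only K (and all 8 values in {1, 2, 3, 4, 5, 6, 7, 8} must be used), so K = 1.
The 7 still-open variables together cover exactly {2, 3, 4, 5, 6, 7, 8} — 7 values for 7 variables — and 7 appears only in M's list, so M = 7.
The 2 variables F and I are confined to {2, 4}, which locks those values in; drop them from H, J, L.
G and L share exactly the 2 values {5, 8}; by pigeonhole those values go to them, so strike 5, 8 from J.
No further eliminations apply; J can still be any of 3, 6.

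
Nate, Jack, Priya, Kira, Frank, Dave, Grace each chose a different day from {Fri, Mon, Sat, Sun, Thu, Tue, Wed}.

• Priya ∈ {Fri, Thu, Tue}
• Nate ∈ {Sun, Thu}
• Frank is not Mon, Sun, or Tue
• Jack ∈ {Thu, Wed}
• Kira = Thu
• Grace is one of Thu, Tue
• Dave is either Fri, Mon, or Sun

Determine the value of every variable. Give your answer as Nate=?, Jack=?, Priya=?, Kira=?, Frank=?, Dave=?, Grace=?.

Nate=Sun, Jack=Wed, Priya=Fri, Kira=Thu, Frank=Sat, Dave=Mon, Grace=Tue

Kira must be Thu (only option left). Strike Thu from Nate, Jack, Priya, Frank, Grace.
Grace has just one choice, so Grace = Tue. Eliminate Tue elsewhere: Priya.
Nate has just one choice, so Nate = Sun. Eliminate Sun elsewhere: Dave.
Jack has just one choice, so Jack = Wed. Strike Wed from Frank.
Priya's domain is down to {Fri}, so Priya = Fri. Remove Fri from Frank, Dave.
Frank must be Sat (only option left).
Dave must be Mon (only option left).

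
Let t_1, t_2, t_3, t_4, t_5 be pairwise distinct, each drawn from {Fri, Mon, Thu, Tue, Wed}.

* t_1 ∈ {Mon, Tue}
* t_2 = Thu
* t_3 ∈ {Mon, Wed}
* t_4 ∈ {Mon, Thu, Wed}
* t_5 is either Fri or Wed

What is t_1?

t_2 must be Thu (only option left). So t_4 can't be Thu.
The 4 still-open variables draw from only 4 values {Fri, Mon, Tue, Wed}, so each is used; only t_5 can be Fri, hence t_5 = Fri.
The 3 still-open variables together cover exactly {Mon, Tue, Wed} — 3 values for 3 variables — and Tue appears only in t_1's list, so t_1 = Tue.

Tue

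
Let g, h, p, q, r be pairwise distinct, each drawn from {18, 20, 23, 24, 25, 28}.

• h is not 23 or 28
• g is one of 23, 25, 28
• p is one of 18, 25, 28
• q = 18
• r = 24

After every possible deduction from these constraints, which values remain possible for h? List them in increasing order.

q must be 18 (only option left). Strike 18 from h, p.
That leaves r = 24. Eliminate 24 elsewhere: h.
No further eliminations apply; h can still be any of 20, 25.

20, 25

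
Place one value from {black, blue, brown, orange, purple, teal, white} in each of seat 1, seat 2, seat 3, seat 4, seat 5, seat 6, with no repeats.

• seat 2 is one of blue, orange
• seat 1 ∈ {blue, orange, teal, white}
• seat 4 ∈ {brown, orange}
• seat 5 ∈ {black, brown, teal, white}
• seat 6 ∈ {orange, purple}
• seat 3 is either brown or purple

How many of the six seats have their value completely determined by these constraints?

The 3 variables seat 3, seat 4, seat 6 are confined to {brown, orange, purple}, which locks those values in; drop them from seat 1, seat 2, seat 5.
That leaves seat 2 = blue. Eliminate blue elsewhere: seat 1.
Determined: seat 2=blue. The other seats each still have more than one consistent value. That makes 1.

1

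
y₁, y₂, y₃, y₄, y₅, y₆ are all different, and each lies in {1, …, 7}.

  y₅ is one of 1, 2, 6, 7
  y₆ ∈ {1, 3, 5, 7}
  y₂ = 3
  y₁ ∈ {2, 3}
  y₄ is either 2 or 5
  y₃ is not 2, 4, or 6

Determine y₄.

y₂ has just one choice, so y₂ = 3. Strike 3 from y₁, y₃, y₆.
y₁ must be 2 (only option left). Strike 2 from y₄, y₅.
So y₄ = 5.

5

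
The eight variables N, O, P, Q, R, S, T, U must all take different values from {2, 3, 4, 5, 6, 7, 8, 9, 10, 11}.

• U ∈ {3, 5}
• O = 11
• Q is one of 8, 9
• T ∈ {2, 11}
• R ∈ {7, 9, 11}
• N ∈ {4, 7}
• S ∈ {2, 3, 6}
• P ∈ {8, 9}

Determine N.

4

O's domain is down to {11}, so O = 11. Eliminate 11 elsewhere: R, T.
T has just one choice, so T = 2. Strike 2 from S.
P and Q share exactly the 2 values {8, 9}; by pigeonhole those values go to them, so strike 8, 9 from R.
R's domain is down to {7}, so R = 7. Remove 7 from N.
So N = 4.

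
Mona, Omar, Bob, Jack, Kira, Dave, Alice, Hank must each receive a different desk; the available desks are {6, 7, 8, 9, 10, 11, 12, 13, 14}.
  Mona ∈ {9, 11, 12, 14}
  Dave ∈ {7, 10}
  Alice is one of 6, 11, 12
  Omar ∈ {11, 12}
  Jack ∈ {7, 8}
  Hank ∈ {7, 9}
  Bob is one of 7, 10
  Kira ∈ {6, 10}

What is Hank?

9

The 8 variables draw from only 8 values {6, 7, 8, 9, 10, 11, 12, 14}, so each is used; only Jack can be 8, hence Jack = 8.
The 7 still-open variables draw from only 7 values {6, 7, 9, 10, 11, 12, 14}, so each is used; only Mona can be 14, hence Mona = 14.
Among the 6 still-open variables, 9 fits only Hank (and all 6 values in {6, 7, 9, 10, 11, 12} must be used), so Hank = 9.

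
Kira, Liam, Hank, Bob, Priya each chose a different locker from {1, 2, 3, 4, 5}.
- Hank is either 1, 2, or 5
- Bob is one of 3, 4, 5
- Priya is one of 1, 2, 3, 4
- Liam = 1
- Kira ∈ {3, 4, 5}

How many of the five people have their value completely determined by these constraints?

1

Liam's domain is down to {1}, so Liam = 1. Strike 1 from Hank, Priya.
Determined: Liam=1. The other people each still have more than one consistent value. That makes 1.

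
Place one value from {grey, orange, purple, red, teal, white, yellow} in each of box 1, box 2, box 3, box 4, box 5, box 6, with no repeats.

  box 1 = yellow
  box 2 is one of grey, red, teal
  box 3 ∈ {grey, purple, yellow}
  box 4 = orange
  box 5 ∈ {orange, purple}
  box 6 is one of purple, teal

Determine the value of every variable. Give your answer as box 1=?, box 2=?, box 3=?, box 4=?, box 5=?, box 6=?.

box 1's domain is down to {yellow}, so box 1 = yellow. So box 3 can't be yellow.
That leaves box 4 = orange. Strike orange from box 5.
box 5 must be purple (only option left). So box 3, box 6 can't be purple.
box 6 has just one choice, so box 6 = teal. Remove teal from box 2.
box 3 must be grey (only option left). Remove grey from box 2.
box 2 has just one choice, so box 2 = red.

box 1=yellow, box 2=red, box 3=grey, box 4=orange, box 5=purple, box 6=teal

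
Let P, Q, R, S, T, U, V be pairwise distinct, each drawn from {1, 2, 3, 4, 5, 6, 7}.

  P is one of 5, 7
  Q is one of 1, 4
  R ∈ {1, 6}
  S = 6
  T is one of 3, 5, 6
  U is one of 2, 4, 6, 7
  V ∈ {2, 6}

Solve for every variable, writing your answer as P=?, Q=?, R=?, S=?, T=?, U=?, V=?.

P=5, Q=4, R=1, S=6, T=3, U=7, V=2

S must be 6 (only option left). Remove 6 from R, T, U, V.
V must be 2 (only option left). So U can't be 2.
That leaves R = 1. Remove 1 from Q.
Q has just one choice, so Q = 4. So U can't be 4.
U has just one choice, so U = 7. So P can't be 7.
P must be 5 (only option left). Remove 5 from T.
T's domain is down to {3}, so T = 3.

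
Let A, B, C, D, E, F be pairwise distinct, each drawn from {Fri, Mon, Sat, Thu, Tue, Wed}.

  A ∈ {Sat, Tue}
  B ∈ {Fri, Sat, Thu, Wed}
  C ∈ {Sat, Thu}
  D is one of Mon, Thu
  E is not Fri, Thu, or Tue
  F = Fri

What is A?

F's domain is down to {Fri}, so F = Fri. Strike Fri from B.
Among the 5 still-open variables, Tue fits only A (and all 5 values in {Mon, Sat, Thu, Tue, Wed} must be used), so A = Tue.

Tue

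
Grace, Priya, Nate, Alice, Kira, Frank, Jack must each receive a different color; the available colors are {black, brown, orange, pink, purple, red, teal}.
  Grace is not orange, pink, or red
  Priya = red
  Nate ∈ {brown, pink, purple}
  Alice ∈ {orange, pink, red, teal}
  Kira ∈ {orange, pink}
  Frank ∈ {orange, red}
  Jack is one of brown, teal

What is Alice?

Priya's domain is down to {red}, so Priya = red. So Alice, Frank can't be red.
Frank must be orange (only option left). Remove orange from Alice, Kira.
Kira's domain is down to {pink}, so Kira = pink. Eliminate pink elsewhere: Nate, Alice.
So Alice = teal.

teal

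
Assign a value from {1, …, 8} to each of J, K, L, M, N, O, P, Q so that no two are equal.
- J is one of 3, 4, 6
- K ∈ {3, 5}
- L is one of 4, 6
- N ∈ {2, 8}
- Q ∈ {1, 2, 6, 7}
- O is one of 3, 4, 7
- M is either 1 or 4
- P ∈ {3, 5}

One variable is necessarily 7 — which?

O

The 8 variables draw from only 8 values {1, 2, 3, 4, 5, 6, 7, 8}, so each is used; only N can be 8, hence N = 8.
The 7 still-open variables together cover exactly {1, 2, 3, 4, 5, 6, 7} — 7 values for 7 variables — and 2 appears only in Q's list, so Q = 2.
The 6 still-open variables draw from only 6 values {1, 3, 4, 5, 6, 7}, so each is used; only M can be 1, hence M = 1.
The 5 still-open variables together cover exactly {3, 4, 5, 6, 7} — 5 values for 5 variables — and 7 appears only in O's list, so O = 7.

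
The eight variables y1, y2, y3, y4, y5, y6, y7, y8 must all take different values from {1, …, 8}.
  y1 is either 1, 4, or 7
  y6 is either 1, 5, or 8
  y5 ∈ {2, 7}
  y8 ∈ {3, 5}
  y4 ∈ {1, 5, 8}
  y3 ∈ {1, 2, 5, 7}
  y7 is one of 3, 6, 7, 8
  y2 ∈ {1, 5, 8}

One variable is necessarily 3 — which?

The 8 variables draw from only 8 values {1, 2, 3, 4, 5, 6, 7, 8}, so each is used; only y1 can be 4, hence y1 = 4.
The 7 still-open variables draw from only 7 values {1, 2, 3, 5, 6, 7, 8}, so each is used; only y7 can be 6, hence y7 = 6.
The 6 still-open variables together cover exactly {1, 2, 3, 5, 7, 8} — 6 values for 6 variables — and 3 appears only in y8's list, so y8 = 3.

y8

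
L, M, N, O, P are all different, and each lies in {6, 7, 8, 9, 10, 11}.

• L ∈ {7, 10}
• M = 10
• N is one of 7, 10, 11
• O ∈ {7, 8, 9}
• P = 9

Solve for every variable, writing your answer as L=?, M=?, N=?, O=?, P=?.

L=7, M=10, N=11, O=8, P=9

M must be 10 (only option left). So L, N can't be 10.
That leaves P = 9. So O can't be 9.
L must be 7 (only option left). Strike 7 from N, O.
N has just one choice, so N = 11.
That leaves O = 8.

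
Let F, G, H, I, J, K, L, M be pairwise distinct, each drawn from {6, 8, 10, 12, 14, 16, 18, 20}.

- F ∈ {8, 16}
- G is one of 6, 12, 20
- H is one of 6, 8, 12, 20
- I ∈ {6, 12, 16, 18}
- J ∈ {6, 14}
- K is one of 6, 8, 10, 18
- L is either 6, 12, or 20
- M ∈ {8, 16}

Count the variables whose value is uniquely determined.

Among the 8 variables, 10 fits only K (and all 8 values in {6, 8, 10, 12, 14, 16, 18, 20} must be used), so K = 10.
Among the 7 still-open variables, 14 fits only J (and all 7 values in {6, 8, 12, 14, 16, 18, 20} must be used), so J = 14.
The 6 still-open variables draw from only 6 values {6, 8, 12, 16, 18, 20}, so each is used; only I can be 18, hence I = 18.
F and M share exactly the 2 values {8, 16}; by pigeonhole those values go to them, so strike 8, 16 from H.
Determined: I=18, J=14, K=10. The other variables each still have more than one consistent value. That makes 3.

3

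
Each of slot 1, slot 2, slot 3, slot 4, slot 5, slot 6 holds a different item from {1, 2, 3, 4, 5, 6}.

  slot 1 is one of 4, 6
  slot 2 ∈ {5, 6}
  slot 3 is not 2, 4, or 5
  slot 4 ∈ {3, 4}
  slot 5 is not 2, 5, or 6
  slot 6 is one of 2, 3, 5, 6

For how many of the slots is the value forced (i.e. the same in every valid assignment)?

2

The 6 variables together cover exactly {1, 2, 3, 4, 5, 6} — 6 values for 6 variables — and 2 appears only in slot 6's list, so slot 6 = 2.
Among the 5 still-open variables, 5 fits only slot 2 (and all 5 values in {1, 3, 4, 5, 6} must be used), so slot 2 = 5.
Determined: slot 2=5, slot 6=2. The other slots each still have more than one consistent value. That makes 2.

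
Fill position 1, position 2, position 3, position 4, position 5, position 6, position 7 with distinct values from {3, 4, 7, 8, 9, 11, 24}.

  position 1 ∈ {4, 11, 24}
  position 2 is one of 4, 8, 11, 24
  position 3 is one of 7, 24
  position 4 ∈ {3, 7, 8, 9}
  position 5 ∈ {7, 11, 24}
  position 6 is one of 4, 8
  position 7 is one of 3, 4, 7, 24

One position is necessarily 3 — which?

position 7

The 7 variables together cover exactly {3, 4, 7, 8, 9, 11, 24} — 7 values for 7 variables — and 9 appears only in position 4's list, so position 4 = 9.
The 6 still-open variables draw from only 6 values {3, 4, 7, 8, 11, 24}, so each is used; only position 7 can be 3, hence position 7 = 3.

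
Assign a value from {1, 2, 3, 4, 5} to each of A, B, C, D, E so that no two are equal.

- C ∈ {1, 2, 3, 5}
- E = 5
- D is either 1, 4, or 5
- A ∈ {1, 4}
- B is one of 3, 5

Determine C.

2

E must be 5 (only option left). Strike 5 from B, C, D.
B's domain is down to {3}, so B = 3. Eliminate 3 elsewhere: C.
The 3 still-open variables together cover exactly {1, 2, 4} — 3 values for 3 variables — and 2 appears only in C's list, so C = 2.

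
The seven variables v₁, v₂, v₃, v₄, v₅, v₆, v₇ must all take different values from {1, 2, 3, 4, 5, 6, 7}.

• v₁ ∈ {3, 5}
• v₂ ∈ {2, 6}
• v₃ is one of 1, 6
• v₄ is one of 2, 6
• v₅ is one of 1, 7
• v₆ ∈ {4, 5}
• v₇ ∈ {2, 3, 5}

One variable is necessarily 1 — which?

v₃

The 7 variables together cover exactly {1, 2, 3, 4, 5, 6, 7} — 7 values for 7 variables — and 4 appears only in v₆'s list, so v₆ = 4.
Among the 6 still-open variables, 7 fits only v₅ (and all 6 values in {1, 2, 3, 5, 6, 7} must be used), so v₅ = 7.
Among the 5 still-open variables, 1 fits only v₃ (and all 5 values in {1, 2, 3, 5, 6} must be used), so v₃ = 1.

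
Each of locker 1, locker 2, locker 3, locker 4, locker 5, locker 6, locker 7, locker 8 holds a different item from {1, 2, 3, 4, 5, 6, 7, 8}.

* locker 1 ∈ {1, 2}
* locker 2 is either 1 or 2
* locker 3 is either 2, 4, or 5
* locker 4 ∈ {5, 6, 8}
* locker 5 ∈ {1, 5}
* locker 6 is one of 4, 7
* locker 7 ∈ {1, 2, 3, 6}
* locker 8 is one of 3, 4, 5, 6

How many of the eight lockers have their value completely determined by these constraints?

4

The 8 variables together cover exactly {1, 2, 3, 4, 5, 6, 7, 8} — 8 values for 8 variables — and 7 appears only in locker 6's list, so locker 6 = 7.
Among the 7 still-open variables, 8 fits only locker 4 (and all 7 values in {1, 2, 3, 4, 5, 6, 8} must be used), so locker 4 = 8.
The 2 variables locker 1 and locker 2 are confined to {1, 2}, which locks those values in; drop them from locker 3, locker 5, locker 7.
locker 5 must be 5 (only option left). Remove 5 from locker 3, locker 8.
That leaves locker 3 = 4. Strike 4 from locker 8.
Determined: locker 3=4, locker 4=8, locker 5=5, locker 6=7. The other lockers each still have more than one consistent value. That makes 4.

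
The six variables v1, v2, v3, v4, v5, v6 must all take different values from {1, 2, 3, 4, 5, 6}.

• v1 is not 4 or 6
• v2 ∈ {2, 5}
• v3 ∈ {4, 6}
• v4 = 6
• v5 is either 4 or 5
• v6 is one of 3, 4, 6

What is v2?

2

v4's domain is down to {6}, so v4 = 6. Eliminate 6 elsewhere: v3, v6.
That leaves v3 = 4. Remove 4 from v5, v6.
v5 must be 5 (only option left). Eliminate 5 elsewhere: v1, v2.
So v2 = 2.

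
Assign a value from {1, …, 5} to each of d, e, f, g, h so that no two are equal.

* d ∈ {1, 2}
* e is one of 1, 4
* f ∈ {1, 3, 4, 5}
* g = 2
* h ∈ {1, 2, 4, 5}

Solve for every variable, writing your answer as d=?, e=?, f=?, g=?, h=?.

g's domain is down to {2}, so g = 2. Strike 2 from d, h.
That leaves d = 1. Remove 1 from e, f, h.
e must be 4 (only option left). Strike 4 from f, h.
h's domain is down to {5}, so h = 5. So f can't be 5.
f's domain is down to {3}, so f = 3.

d=1, e=4, f=3, g=2, h=5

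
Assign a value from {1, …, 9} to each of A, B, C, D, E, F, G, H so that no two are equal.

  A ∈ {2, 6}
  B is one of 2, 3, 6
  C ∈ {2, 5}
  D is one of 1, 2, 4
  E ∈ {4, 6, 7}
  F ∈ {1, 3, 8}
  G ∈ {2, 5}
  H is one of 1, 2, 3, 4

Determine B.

3

The 8 variables draw from only 8 values {1, 2, 3, 4, 5, 6, 7, 8}, so each is used; only E can be 7, hence E = 7.
The 7 still-open variables together cover exactly {1, 2, 3, 4, 5, 6, 8} — 7 values for 7 variables — and 8 appears only in F's list, so F = 8.
The 2 variables C and G are confined to {2, 5}, which locks those values in; drop them from A, B, D, H.
A's domain is down to {6}, so A = 6. Eliminate 6 elsewhere: B.
So B = 3.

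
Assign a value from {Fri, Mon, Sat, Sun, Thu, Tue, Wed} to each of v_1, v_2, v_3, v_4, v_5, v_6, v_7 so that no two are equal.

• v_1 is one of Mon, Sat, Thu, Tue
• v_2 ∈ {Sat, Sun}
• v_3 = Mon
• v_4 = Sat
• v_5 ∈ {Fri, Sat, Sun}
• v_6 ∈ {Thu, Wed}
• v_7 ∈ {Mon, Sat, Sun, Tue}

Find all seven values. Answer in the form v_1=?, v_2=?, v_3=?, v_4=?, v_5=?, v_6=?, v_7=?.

v_3 has just one choice, so v_3 = Mon. Eliminate Mon elsewhere: v_1, v_7.
v_4's domain is down to {Sat}, so v_4 = Sat. Remove Sat from v_1, v_2, v_5, v_7.
v_2's domain is down to {Sun}, so v_2 = Sun. Eliminate Sun elsewhere: v_5, v_7.
v_5 has just one choice, so v_5 = Fri.
That leaves v_7 = Tue. Eliminate Tue elsewhere: v_1.
v_1 has just one choice, so v_1 = Thu. Remove Thu from v_6.
v_6 must be Wed (only option left).

v_1=Thu, v_2=Sun, v_3=Mon, v_4=Sat, v_5=Fri, v_6=Wed, v_7=Tue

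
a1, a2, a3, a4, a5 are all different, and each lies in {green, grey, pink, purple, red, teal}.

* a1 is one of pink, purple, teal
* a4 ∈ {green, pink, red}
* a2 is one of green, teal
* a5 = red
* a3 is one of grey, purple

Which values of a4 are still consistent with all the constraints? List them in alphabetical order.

a5 must be red (only option left). Remove red from a4.
No further eliminations apply; a4 can still be any of green, pink.

green, pink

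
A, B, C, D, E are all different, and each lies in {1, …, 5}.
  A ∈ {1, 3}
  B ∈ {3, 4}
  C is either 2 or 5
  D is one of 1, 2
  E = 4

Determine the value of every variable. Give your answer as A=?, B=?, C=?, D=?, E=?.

E has just one choice, so E = 4. Remove 4 from B.
B has just one choice, so B = 3. Strike 3 from A.
That leaves A = 1. Eliminate 1 elsewhere: D.
D must be 2 (only option left). Strike 2 from C.
C has just one choice, so C = 5.

A=1, B=3, C=5, D=2, E=4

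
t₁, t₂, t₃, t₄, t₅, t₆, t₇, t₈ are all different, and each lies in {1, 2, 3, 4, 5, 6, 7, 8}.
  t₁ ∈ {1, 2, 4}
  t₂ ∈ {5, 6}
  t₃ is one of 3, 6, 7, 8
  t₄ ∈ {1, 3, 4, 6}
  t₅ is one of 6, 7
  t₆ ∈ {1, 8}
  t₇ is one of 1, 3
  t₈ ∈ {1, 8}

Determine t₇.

3

The 8 variables together cover exactly {1, 2, 3, 4, 5, 6, 7, 8} — 8 values for 8 variables — and 2 appears only in t₁'s list, so t₁ = 2.
The 7 still-open variables draw from only 7 values {1, 3, 4, 5, 6, 7, 8}, so each is used; only t₄ can be 4, hence t₄ = 4.
The 6 still-open variables together cover exactly {1, 3, 5, 6, 7, 8} — 6 values for 6 variables — and 5 appears only in t₂'s list, so t₂ = 5.
The 2 variables t₆ and t₈ are confined to {1, 8}, which locks those values in; drop them from t₃, t₇.
So t₇ = 3.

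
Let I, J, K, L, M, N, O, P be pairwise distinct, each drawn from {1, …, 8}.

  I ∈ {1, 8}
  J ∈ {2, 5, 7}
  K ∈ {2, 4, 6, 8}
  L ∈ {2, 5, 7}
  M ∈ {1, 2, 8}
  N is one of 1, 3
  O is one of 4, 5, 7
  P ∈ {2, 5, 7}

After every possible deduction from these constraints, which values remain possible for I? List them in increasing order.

1, 8

The 8 variables together cover exactly {1, 2, 3, 4, 5, 6, 7, 8} — 8 values for 8 variables — and 3 appears only in N's list, so N = 3.
The 7 still-open variables draw from only 7 values {1, 2, 4, 5, 6, 7, 8}, so each is used; only K can be 6, hence K = 6.
The 6 still-open variables draw from only 6 values {1, 2, 4, 5, 7, 8}, so each is used; only O can be 4, hence O = 4.
J, L, P share exactly the 3 values {2, 5, 7}; by pigeonhole those values go to them, so strike 2, 5, 7 from M.
No further eliminations apply; I can still be any of 1, 8.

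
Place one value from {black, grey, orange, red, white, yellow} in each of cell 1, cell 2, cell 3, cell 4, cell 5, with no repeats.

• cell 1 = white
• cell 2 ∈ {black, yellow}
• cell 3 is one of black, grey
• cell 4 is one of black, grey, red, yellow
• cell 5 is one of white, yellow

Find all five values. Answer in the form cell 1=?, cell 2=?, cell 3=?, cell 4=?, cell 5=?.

cell 1=white, cell 2=black, cell 3=grey, cell 4=red, cell 5=yellow

cell 1 has just one choice, so cell 1 = white. Eliminate white elsewhere: cell 5.
cell 5 has just one choice, so cell 5 = yellow. Remove yellow from cell 2, cell 4.
cell 2 has just one choice, so cell 2 = black. Strike black from cell 3, cell 4.
That leaves cell 3 = grey. So cell 4 can't be grey.
That leaves cell 4 = red.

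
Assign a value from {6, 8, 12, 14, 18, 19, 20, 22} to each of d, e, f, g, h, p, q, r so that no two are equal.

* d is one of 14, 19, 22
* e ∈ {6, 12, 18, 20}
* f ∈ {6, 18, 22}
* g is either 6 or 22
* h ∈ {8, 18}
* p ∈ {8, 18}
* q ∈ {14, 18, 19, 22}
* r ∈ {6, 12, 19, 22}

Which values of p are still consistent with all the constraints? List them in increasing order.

The 8 variables draw from only 8 values {6, 8, 12, 14, 18, 19, 20, 22}, so each is used; only e can be 20, hence e = 20.
The 7 still-open variables together cover exactly {6, 8, 12, 14, 18, 19, 22} — 7 values for 7 variables — and 12 appears only in r's list, so r = 12.
h and p share exactly the 2 values {8, 18}; by pigeonhole those values go to them, so strike 8, 18 from f, q.
f and g share exactly the 2 values {6, 22}; by pigeonhole those values go to them, so strike 6, 22 from d, q.
No further eliminations apply; p can still be any of 8, 18.

8, 18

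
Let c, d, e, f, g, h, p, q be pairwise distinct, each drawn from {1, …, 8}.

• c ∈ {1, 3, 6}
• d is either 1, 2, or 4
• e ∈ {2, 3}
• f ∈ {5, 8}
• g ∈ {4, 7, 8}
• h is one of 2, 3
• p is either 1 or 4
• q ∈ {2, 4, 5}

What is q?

Among the 8 variables, 6 fits only c (and all 8 values in {1, 2, 3, 4, 5, 6, 7, 8} must be used), so c = 6.
The 7 still-open variables draw from only 7 values {1, 2, 3, 4, 5, 7, 8}, so each is used; only g can be 7, hence g = 7.
The 6 still-open variables draw from only 6 values {1, 2, 3, 4, 5, 8}, so each is used; only f can be 8, hence f = 8.
The 5 still-open variables draw from only 5 values {1, 2, 3, 4, 5}, so each is used; only q can be 5, hence q = 5.

5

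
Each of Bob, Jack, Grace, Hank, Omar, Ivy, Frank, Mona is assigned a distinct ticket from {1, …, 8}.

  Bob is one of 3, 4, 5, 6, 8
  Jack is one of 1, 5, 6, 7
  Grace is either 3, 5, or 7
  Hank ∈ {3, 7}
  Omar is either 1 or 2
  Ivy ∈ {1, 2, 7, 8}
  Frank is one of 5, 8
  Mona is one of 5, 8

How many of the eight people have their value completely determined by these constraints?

2

The 8 variables together cover exactly {1, 2, 3, 4, 5, 6, 7, 8} — 8 values for 8 variables — and 4 appears only in Bob's list, so Bob = 4.
Among the 7 still-open variables, 6 fits only Jack (and all 7 values in {1, 2, 3, 5, 6, 7, 8} must be used), so Jack = 6.
The 2 variables Frank and Mona are confined to {5, 8}, which locks those values in; drop them from Grace, Ivy.
Grace and Hank share exactly the 2 values {3, 7}; by pigeonhole those values go to them, so strike 3, 7 from Ivy.
Determined: Bob=4, Jack=6. The other people each still have more than one consistent value. That makes 2.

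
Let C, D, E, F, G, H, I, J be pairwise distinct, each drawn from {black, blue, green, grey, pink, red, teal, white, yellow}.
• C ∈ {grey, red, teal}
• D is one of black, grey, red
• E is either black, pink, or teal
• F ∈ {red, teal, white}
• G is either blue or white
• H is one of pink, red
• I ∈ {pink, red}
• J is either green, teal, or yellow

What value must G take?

H and I between them cover only {pink, red} — a naked pair. Remove those values from C, D, E, F.
The 3 variables C, D, E are confined to {black, grey, teal}, which locks those values in; drop them from F, J.
F's domain is down to {white}, so F = white. Strike white from G.
So G = blue.

blue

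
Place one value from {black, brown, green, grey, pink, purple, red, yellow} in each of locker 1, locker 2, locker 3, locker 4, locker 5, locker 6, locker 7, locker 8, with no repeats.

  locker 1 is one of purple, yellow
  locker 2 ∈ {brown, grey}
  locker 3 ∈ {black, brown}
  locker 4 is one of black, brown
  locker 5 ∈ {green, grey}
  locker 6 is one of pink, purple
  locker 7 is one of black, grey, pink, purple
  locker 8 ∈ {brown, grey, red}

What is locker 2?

grey

Among the 8 variables, green fits only locker 5 (and all 8 values in {black, brown, green, grey, pink, purple, red, yellow} must be used), so locker 5 = green.
Among the 7 still-open variables, red fits only locker 8 (and all 7 values in {black, brown, grey, pink, purple, red, yellow} must be used), so locker 8 = red.
Among the 6 still-open variables, yellow fits only locker 1 (and all 6 values in {black, brown, grey, pink, purple, yellow} must be used), so locker 1 = yellow.
locker 3 and locker 4 share exactly the 2 values {black, brown}; by pigeonhole those values go to them, so strike black, brown from locker 2, locker 7.
So locker 2 = grey.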